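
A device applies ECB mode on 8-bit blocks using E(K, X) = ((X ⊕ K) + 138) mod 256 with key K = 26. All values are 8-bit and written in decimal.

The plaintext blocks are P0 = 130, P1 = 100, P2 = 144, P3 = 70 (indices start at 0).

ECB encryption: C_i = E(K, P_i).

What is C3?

C3: E(K, 70) = 230.

C3 = 230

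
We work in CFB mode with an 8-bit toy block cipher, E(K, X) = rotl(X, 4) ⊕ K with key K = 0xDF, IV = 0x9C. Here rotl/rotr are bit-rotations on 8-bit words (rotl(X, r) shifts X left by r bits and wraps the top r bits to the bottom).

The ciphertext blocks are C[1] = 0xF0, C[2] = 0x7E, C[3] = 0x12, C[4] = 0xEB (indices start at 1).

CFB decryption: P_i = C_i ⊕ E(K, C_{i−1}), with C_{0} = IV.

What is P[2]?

P[2]: E(K, 0xF0) = 0xD0; 0x7E ⊕ 0xD0 = 0xAE.

P[2] = 0xAE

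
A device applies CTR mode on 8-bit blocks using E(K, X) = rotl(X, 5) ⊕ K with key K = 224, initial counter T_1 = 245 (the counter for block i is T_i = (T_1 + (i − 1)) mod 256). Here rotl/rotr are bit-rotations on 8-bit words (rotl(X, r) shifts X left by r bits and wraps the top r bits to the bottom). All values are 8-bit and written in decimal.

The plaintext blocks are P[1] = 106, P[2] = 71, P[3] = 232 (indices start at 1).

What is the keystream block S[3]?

CTR encryption: S_i = E(K, T_i) where T_i is the counter for block i; C_i = P_i ⊕ S_i.
C[1]: T = 245, S = E(K, T) = 94; 106 ⊕ 94 = 52.
C[2]: T = 246, S = E(K, T) = 62; 71 ⊕ 62 = 121.
C[3]: T = 247, S = E(K, T) = 30; 232 ⊕ 30 = 246.
So S[3] = 30.

30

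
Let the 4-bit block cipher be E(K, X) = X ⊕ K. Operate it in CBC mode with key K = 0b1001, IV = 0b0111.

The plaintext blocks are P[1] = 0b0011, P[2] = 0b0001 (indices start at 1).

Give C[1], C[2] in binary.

CBC encryption: C_i = E(K, P_i ⊕ C_{i−1}), with C_{0} = IV.
C[1]: P[1] ⊕ 0b0111 = 0b0100; E(K, 0b0100) = 0b1101.
C[2]: P[2] ⊕ 0b1101 = 0b1100; E(K, 0b1100) = 0b0101.

C[1] = 0b1101, C[2] = 0b0101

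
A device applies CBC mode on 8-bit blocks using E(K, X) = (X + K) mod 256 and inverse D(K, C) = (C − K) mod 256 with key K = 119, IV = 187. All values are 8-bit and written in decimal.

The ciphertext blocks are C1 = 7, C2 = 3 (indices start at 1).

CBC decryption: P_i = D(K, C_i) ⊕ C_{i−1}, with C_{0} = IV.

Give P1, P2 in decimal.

P1 = 43, P2 = 139

P1: D(K, 7) = 144; 144 ⊕ 187 = 43.
P2: D(K, 3) = 140; 140 ⊕ 7 = 139.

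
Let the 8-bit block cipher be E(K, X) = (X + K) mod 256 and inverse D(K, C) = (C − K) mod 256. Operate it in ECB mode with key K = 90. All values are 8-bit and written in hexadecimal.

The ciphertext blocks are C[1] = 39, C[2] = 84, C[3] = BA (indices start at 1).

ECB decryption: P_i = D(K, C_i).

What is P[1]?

P[1]: D(K, 39) = A9.

P[1] = A9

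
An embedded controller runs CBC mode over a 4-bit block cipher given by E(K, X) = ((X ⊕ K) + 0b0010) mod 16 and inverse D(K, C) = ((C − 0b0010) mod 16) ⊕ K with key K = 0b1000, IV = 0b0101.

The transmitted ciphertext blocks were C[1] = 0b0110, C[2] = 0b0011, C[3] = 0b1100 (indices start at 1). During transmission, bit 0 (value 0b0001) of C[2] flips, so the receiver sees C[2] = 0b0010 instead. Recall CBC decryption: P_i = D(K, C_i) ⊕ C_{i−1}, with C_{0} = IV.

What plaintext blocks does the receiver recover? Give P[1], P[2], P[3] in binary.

P[1] = 0b1001, P[2] = 0b1110, P[3] = 0b0000

Only C[2] changed, to 0b0010. In CBC, a change in C_i garbles P_i and flips the same bit in P_{i+1}. Decrypting the received ciphertext:
P[1]: D(K, 0b0110) = 0b1100; 0b1100 ⊕ 0b0101 = 0b1001.
P[2]: D(K, 0b0010) = 0b1000; 0b1000 ⊕ 0b0110 = 0b1110.
P[3]: D(K, 0b1100) = 0b0010; 0b0010 ⊕ 0b0010 = 0b0000.
Blocks that differ from the original plaintext: P[2], P[3].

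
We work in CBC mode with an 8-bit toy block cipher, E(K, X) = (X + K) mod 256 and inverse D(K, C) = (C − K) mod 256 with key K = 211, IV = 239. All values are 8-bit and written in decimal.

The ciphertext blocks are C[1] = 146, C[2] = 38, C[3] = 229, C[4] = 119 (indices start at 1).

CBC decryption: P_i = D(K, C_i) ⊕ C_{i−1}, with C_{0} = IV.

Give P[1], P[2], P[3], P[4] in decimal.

P[1]: D(K, 146) = 191; 191 ⊕ 239 = 80.
P[2]: D(K, 38) = 83; 83 ⊕ 146 = 193.
P[3]: D(K, 229) = 18; 18 ⊕ 38 = 52.
P[4]: D(K, 119) = 164; 164 ⊕ 229 = 65.

P[1] = 80, P[2] = 193, P[3] = 52, P[4] = 65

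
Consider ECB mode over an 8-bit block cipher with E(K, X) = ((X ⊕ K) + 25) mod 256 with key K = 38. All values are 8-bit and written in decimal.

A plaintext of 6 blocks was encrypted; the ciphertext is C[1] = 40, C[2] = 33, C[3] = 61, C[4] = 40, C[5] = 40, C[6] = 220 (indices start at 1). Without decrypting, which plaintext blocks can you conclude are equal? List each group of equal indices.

P[1] = P[4] = P[5]

ECB encrypts each block independently with the same key, so equal ciphertext blocks imply equal plaintext blocks.
C[1] = C[4] = C[5] = 40, so P[1] = P[4] = P[5].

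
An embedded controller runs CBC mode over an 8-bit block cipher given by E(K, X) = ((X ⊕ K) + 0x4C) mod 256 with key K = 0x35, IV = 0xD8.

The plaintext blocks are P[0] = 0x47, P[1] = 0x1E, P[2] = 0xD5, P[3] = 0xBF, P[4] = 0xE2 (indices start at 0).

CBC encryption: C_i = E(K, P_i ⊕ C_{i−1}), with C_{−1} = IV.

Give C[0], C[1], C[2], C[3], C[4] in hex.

C[0]: P[0] ⊕ 0xD8 = 0x9F; E(K, 0x9F) = 0xF6.
C[1]: P[1] ⊕ 0xF6 = 0xE8; E(K, 0xE8) = 0x29.
C[2]: P[2] ⊕ 0x29 = 0xFC; E(K, 0xFC) = 0x15.
C[3]: P[3] ⊕ 0x15 = 0xAA; E(K, 0xAA) = 0xEB.
C[4]: P[4] ⊕ 0xEB = 0x09; E(K, 0x09) = 0x88.

C[0] = 0xF6, C[1] = 0x29, C[2] = 0x15, C[3] = 0xEB, C[4] = 0x88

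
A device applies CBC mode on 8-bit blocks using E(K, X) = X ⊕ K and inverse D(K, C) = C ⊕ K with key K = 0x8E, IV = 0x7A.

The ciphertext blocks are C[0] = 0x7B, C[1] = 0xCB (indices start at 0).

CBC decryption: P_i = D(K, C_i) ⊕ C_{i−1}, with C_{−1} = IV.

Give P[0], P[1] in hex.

P[0]: D(K, 0x7B) = 0xF5; 0xF5 ⊕ 0x7A = 0x8F.
P[1]: D(K, 0xCB) = 0x45; 0x45 ⊕ 0x7B = 0x3E.

P[0] = 0x8F, P[1] = 0x3E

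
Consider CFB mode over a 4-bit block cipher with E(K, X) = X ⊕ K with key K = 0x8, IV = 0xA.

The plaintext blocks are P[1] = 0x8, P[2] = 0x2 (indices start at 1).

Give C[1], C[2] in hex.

C[1] = 0xA, C[2] = 0x0

CFB encryption: C_i = P_i ⊕ E(K, C_{i−1}), with C_{0} = IV.
C[1]: E(K, 0xA) = 0x2; 0x8 ⊕ 0x2 = 0xA.
C[2]: E(K, 0xA) = 0x2; 0x2 ⊕ 0x2 = 0x0.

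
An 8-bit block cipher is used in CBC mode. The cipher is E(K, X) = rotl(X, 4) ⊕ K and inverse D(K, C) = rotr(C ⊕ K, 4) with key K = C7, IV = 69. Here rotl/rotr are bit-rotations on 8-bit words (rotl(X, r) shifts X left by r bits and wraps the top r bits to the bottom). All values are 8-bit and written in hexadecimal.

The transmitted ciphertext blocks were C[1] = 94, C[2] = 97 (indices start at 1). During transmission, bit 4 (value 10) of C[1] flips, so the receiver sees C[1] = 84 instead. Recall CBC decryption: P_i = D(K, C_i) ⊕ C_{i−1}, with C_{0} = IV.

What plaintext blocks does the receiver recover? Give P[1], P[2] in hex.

P[1] = 5D, P[2] = 81

Only C[1] changed, to 84. In CBC, a change in C_i garbles P_i and flips the same bit in P_{i+1}. Decrypting the received ciphertext:
P[1]: D(K, 84) = 34; 34 ⊕ 69 = 5D.
P[2]: D(K, 97) = 05; 05 ⊕ 84 = 81.
Blocks that differ from the original plaintext: P[1], P[2].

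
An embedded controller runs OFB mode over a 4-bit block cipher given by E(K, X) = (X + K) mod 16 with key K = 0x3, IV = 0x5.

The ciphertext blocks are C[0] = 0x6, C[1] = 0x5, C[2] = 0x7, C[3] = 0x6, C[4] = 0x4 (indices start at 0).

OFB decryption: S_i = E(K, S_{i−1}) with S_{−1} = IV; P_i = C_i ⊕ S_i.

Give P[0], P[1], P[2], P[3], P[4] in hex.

P[0] = 0xE, P[1] = 0xE, P[2] = 0x9, P[3] = 0x7, P[4] = 0x0

P[0]: S = E(K, 0x5) = 0x8; 0x6 ⊕ 0x8 = 0xE.
P[1]: S = E(K, 0x8) = 0xB; 0x5 ⊕ 0xB = 0xE.
P[2]: S = E(K, 0xB) = 0xE; 0x7 ⊕ 0xE = 0x9.
P[3]: S = E(K, 0xE) = 0x1; 0x6 ⊕ 0x1 = 0x7.
P[4]: S = E(K, 0x1) = 0x4; 0x4 ⊕ 0x4 = 0x0.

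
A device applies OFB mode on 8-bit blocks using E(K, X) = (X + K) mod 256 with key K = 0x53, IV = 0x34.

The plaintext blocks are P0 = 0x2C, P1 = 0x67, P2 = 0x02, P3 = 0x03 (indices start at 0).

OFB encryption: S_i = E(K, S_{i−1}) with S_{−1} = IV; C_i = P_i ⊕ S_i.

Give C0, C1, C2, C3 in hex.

C0 = 0xAB, C1 = 0xBD, C2 = 0x2F, C3 = 0x83

C0: S = E(K, 0x34) = 0x87; 0x2C ⊕ 0x87 = 0xAB.
C1: S = E(K, 0x87) = 0xDA; 0x67 ⊕ 0xDA = 0xBD.
C2: S = E(K, 0xDA) = 0x2D; 0x02 ⊕ 0x2D = 0x2F.
C3: S = E(K, 0x2D) = 0x80; 0x03 ⊕ 0x80 = 0x83.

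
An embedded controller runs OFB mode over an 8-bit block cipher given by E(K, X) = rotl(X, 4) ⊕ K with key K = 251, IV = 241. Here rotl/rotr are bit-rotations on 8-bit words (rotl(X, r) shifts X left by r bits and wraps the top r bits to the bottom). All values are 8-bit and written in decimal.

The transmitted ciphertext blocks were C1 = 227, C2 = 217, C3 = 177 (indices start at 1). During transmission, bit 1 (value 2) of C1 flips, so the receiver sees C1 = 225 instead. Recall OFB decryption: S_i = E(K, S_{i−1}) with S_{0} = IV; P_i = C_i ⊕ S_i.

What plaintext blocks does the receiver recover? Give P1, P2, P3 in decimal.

Only C1 changed, to 225. In OFB, a change in C_i flips the same bit in P_i only; the keystream is unaffected. Decrypting the received ciphertext:
P1: S = E(K, 241) = 228; 225 ⊕ 228 = 5.
P2: S = E(K, 228) = 181; 217 ⊕ 181 = 108.
P3: S = E(K, 181) = 160; 177 ⊕ 160 = 17.
Blocks that differ from the original plaintext: P1.

P1 = 5, P2 = 108, P3 = 17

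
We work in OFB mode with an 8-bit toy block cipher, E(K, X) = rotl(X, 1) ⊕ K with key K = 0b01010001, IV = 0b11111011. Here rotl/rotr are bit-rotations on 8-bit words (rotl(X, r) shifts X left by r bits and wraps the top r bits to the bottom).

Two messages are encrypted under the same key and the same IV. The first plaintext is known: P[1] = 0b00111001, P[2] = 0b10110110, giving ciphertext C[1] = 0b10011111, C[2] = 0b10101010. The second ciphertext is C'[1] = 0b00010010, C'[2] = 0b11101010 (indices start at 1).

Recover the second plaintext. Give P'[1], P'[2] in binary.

In OFB with a reused IV, both messages share the same keystream S_i, so C_i ⊕ C'_i = P_i ⊕ P'_i and thus P'_i = P_i ⊕ C_i ⊕ C'_i.
P'[1]: 0b00111001 ⊕ 0b10011111 ⊕ 0b00010010 = 0b10110100.
P'[2]: 0b10110110 ⊕ 0b10101010 ⊕ 0b11101010 = 0b11110110.

P'[1] = 0b10110100, P'[2] = 0b11110110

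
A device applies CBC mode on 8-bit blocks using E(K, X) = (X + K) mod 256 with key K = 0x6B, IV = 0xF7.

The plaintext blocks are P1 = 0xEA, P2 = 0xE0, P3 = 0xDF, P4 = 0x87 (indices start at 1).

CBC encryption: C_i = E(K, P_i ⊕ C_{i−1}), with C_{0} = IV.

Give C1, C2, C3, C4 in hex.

C1 = 0x88, C2 = 0xD3, C3 = 0x77, C4 = 0x5B

C1: P1 ⊕ 0xF7 = 0x1D; E(K, 0x1D) = 0x88.
C2: P2 ⊕ 0x88 = 0x68; E(K, 0x68) = 0xD3.
C3: P3 ⊕ 0xD3 = 0x0C; E(K, 0x0C) = 0x77.
C4: P4 ⊕ 0x77 = 0xF0; E(K, 0xF0) = 0x5B.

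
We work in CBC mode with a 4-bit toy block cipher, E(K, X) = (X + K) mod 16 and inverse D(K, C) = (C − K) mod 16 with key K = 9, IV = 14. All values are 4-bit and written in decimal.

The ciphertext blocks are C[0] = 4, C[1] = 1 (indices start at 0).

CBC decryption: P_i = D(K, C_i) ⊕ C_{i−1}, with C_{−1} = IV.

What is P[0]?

P[0]: D(K, 4) = 11; 11 ⊕ 14 = 5.

P[0] = 5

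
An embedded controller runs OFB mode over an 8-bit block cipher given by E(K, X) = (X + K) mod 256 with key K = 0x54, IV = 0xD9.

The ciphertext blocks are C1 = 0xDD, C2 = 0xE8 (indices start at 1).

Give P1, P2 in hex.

OFB decryption: S_i = E(K, S_{i−1}) with S_{0} = IV; P_i = C_i ⊕ S_i.
P1: S = E(K, 0xD9) = 0x2D; 0xDD ⊕ 0x2D = 0xF0.
P2: S = E(K, 0x2D) = 0x81; 0xE8 ⊕ 0x81 = 0x69.

P1 = 0xF0, P2 = 0x69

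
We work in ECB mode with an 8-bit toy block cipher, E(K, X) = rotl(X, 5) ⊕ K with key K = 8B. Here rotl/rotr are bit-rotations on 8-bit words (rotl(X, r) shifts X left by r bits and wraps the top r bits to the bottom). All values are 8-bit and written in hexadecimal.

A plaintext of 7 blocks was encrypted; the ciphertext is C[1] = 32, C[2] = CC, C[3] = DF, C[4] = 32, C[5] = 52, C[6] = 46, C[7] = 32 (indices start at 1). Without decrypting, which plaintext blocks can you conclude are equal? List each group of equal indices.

P[1] = P[4] = P[7]

ECB encrypts each block independently with the same key, so equal ciphertext blocks imply equal plaintext blocks.
C[1] = C[4] = C[7] = 32, so P[1] = P[4] = P[7].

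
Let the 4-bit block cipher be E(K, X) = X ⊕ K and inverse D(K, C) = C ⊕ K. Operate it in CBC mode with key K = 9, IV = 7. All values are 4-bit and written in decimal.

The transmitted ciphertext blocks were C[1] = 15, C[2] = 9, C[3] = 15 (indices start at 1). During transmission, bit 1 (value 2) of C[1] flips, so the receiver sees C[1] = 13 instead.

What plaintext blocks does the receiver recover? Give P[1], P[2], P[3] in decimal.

P[1] = 3, P[2] = 13, P[3] = 15

CBC decryption: P_i = D(K, C_i) ⊕ C_{i−1}, with C_{0} = IV.
Only C[1] changed, to 13. In CBC, a change in C_i garbles P_i and flips the same bit in P_{i+1}. Decrypting the received ciphertext:
P[1]: D(K, 13) = 4; 4 ⊕ 7 = 3.
P[2]: D(K, 9) = 0; 0 ⊕ 13 = 13.
P[3]: D(K, 15) = 6; 6 ⊕ 9 = 15.
Blocks that differ from the original plaintext: P[1], P[2].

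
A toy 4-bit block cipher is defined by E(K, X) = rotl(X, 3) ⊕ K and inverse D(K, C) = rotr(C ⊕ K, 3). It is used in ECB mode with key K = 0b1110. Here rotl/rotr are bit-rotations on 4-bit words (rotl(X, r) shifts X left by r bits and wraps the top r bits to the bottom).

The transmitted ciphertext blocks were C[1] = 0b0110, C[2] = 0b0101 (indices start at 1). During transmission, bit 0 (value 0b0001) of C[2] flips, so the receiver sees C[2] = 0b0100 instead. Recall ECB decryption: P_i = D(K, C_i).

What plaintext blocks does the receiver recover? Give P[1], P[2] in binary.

Only C[2] changed, to 0b0100. In ECB, a change in C_i affects only P_i. Decrypting the received ciphertext:
P[1]: D(K, 0b0110) = 0b0001.
P[2]: D(K, 0b0100) = 0b0101.
Blocks that differ from the original plaintext: P[2].

P[1] = 0b0001, P[2] = 0b0101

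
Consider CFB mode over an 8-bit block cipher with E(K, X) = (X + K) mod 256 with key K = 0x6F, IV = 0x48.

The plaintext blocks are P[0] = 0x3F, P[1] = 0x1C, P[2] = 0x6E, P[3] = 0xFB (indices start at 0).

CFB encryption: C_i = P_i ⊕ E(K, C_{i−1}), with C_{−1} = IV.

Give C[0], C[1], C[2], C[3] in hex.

C[0]: E(K, 0x48) = 0xB7; 0x3F ⊕ 0xB7 = 0x88.
C[1]: E(K, 0x88) = 0xF7; 0x1C ⊕ 0xF7 = 0xEB.
C[2]: E(K, 0xEB) = 0x5A; 0x6E ⊕ 0x5A = 0x34.
C[3]: E(K, 0x34) = 0xA3; 0xFB ⊕ 0xA3 = 0x58.

C[0] = 0x88, C[1] = 0xEB, C[2] = 0x34, C[3] = 0x58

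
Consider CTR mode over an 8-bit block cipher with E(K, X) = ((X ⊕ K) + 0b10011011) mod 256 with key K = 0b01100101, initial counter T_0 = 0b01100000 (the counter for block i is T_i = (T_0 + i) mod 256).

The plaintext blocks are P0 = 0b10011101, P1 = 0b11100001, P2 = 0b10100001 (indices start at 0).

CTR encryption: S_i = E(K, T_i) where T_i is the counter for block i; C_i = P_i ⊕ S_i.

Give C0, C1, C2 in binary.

C0 = 0b00111101, C1 = 0b01111110, C2 = 0b00000011

C0: T = 0b01100000, S = E(K, T) = 0b10100000; 0b10011101 ⊕ 0b10100000 = 0b00111101.
C1: T = 0b01100001, S = E(K, T) = 0b10011111; 0b11100001 ⊕ 0b10011111 = 0b01111110.
C2: T = 0b01100010, S = E(K, T) = 0b10100010; 0b10100001 ⊕ 0b10100010 = 0b00000011.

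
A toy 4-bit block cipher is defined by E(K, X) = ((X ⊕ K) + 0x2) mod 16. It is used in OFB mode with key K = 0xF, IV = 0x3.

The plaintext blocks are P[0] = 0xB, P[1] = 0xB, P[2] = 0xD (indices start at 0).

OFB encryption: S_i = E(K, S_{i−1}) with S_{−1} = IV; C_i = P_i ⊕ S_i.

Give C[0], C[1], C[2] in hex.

C[0] = 0x5, C[1] = 0x8, C[2] = 0x3

C[0]: S = E(K, 0x3) = 0xE; 0xB ⊕ 0xE = 0x5.
C[1]: S = E(K, 0xE) = 0x3; 0xB ⊕ 0x3 = 0x8.
C[2]: S = E(K, 0x3) = 0xE; 0xD ⊕ 0xE = 0x3.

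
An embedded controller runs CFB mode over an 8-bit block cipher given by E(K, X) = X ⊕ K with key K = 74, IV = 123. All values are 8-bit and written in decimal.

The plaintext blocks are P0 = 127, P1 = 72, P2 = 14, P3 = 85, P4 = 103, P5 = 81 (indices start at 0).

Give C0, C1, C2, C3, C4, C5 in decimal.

C0 = 78, C1 = 76, C2 = 8, C3 = 23, C4 = 58, C5 = 33

CFB encryption: C_i = P_i ⊕ E(K, C_{i−1}), with C_{−1} = IV.
C0: E(K, 123) = 49; 127 ⊕ 49 = 78.
C1: E(K, 78) = 4; 72 ⊕ 4 = 76.
C2: E(K, 76) = 6; 14 ⊕ 6 = 8.
C3: E(K, 8) = 66; 85 ⊕ 66 = 23.
C4: E(K, 23) = 93; 103 ⊕ 93 = 58.
C5: E(K, 58) = 112; 81 ⊕ 112 = 33.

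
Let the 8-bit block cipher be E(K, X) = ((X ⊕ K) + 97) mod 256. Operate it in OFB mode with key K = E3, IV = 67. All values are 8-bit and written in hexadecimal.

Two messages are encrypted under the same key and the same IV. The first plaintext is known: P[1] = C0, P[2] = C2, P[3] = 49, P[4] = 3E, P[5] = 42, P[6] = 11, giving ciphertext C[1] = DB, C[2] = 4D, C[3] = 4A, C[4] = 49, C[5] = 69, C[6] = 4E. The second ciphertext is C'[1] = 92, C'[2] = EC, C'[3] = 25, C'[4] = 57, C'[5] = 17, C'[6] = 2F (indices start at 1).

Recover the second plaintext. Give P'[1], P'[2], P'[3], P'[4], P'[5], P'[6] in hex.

In OFB with a reused IV, both messages share the same keystream S_i, so C_i ⊕ C'_i = P_i ⊕ P'_i and thus P'_i = P_i ⊕ C_i ⊕ C'_i.
P'[1]: C0 ⊕ DB ⊕ 92 = 89.
P'[2]: C2 ⊕ 4D ⊕ EC = 63.
P'[3]: 49 ⊕ 4A ⊕ 25 = 26.
P'[4]: 3E ⊕ 49 ⊕ 57 = 20.
P'[5]: 42 ⊕ 69 ⊕ 17 = 3C.
P'[6]: 11 ⊕ 4E ⊕ 2F = 70.

P'[1] = 89, P'[2] = 63, P'[3] = 26, P'[4] = 20, P'[5] = 3C, P'[6] = 70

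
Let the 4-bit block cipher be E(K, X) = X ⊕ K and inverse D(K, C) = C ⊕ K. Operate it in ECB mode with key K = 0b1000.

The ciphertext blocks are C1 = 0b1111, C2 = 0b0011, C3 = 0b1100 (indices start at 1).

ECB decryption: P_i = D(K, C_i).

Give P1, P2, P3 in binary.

P1 = 0b0111, P2 = 0b1011, P3 = 0b0100

P1: D(K, 0b1111) = 0b0111.
P2: D(K, 0b0011) = 0b1011.
P3: D(K, 0b1100) = 0b0100.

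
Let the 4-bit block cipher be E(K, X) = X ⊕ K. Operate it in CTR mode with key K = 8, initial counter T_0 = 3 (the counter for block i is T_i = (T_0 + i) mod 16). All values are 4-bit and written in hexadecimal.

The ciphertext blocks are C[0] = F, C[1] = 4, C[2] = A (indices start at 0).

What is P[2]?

CTR decryption: S_i = E(K, T_i) where T_i is the counter for block i; P_i = C_i ⊕ S_i.
P[2]: T = 5, S = E(K, T) = D; A ⊕ D = 7.

P[2] = 7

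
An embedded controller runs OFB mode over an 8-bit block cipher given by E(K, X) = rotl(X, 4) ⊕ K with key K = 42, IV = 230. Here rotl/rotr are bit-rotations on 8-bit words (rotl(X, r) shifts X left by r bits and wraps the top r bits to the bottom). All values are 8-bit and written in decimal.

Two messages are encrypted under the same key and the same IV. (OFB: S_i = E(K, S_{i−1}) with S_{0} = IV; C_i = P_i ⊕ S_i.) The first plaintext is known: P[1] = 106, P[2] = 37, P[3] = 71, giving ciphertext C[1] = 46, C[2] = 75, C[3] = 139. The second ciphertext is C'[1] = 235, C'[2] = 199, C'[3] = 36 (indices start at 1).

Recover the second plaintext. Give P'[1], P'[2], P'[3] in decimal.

In OFB with a reused IV, both messages share the same keystream S_i, so C_i ⊕ C'_i = P_i ⊕ P'_i and thus P'_i = P_i ⊕ C_i ⊕ C'_i.
P'[1]: 106 ⊕ 46 ⊕ 235 = 175.
P'[2]: 37 ⊕ 75 ⊕ 199 = 169.
P'[3]: 71 ⊕ 139 ⊕ 36 = 232.

P'[1] = 175, P'[2] = 169, P'[3] = 232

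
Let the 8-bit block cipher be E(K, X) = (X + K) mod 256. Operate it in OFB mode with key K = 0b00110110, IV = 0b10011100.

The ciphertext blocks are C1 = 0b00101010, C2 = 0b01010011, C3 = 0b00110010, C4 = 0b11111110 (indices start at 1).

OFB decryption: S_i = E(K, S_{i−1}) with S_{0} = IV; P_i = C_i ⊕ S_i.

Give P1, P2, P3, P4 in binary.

P1 = 0b11111000, P2 = 0b01011011, P3 = 0b00001100, P4 = 0b10001010

P1: S = E(K, 0b10011100) = 0b11010010; 0b00101010 ⊕ 0b11010010 = 0b11111000.
P2: S = E(K, 0b11010010) = 0b00001000; 0b01010011 ⊕ 0b00001000 = 0b01011011.
P3: S = E(K, 0b00001000) = 0b00111110; 0b00110010 ⊕ 0b00111110 = 0b00001100.
P4: S = E(K, 0b00111110) = 0b01110100; 0b11111110 ⊕ 0b01110100 = 0b10001010.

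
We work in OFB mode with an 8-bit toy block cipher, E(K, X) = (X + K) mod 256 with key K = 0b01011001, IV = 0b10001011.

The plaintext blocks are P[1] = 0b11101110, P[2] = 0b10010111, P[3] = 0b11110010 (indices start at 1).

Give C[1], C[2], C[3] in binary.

C[1] = 0b00001010, C[2] = 0b10101010, C[3] = 0b01100100

OFB encryption: S_i = E(K, S_{i−1}) with S_{0} = IV; C_i = P_i ⊕ S_i.
C[1]: S = E(K, 0b10001011) = 0b11100100; 0b11101110 ⊕ 0b11100100 = 0b00001010.
C[2]: S = E(K, 0b11100100) = 0b00111101; 0b10010111 ⊕ 0b00111101 = 0b10101010.
C[3]: S = E(K, 0b00111101) = 0b10010110; 0b11110010 ⊕ 0b10010110 = 0b01100100.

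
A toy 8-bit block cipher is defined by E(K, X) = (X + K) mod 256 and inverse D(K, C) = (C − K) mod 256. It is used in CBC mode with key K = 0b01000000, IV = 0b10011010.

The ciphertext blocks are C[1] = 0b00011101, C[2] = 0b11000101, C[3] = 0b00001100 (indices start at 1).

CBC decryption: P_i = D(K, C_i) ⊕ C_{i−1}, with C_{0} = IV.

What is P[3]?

P[3] = 0b00001001

P[3]: D(K, 0b00001100) = 0b11001100; 0b11001100 ⊕ 0b11000101 = 0b00001001.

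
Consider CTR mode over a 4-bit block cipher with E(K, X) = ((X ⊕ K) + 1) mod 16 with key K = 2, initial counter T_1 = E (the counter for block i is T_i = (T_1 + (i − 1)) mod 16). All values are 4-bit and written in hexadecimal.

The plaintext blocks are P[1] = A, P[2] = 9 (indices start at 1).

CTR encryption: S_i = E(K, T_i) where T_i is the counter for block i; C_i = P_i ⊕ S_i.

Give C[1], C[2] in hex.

C[1]: T = E, S = E(K, T) = D; A ⊕ D = 7.
C[2]: T = F, S = E(K, T) = E; 9 ⊕ E = 7.

C[1] = 7, C[2] = 7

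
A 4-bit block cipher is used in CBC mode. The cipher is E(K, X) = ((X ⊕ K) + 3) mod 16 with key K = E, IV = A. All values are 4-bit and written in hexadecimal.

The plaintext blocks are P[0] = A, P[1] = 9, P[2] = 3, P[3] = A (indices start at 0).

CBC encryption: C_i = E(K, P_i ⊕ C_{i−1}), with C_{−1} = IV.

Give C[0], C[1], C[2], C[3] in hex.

C[0]: P[0] ⊕ A = 0; E(K, 0) = 1.
C[1]: P[1] ⊕ 1 = 8; E(K, 8) = 9.
C[2]: P[2] ⊕ 9 = A; E(K, A) = 7.
C[3]: P[3] ⊕ 7 = D; E(K, D) = 6.

C[0] = 1, C[1] = 9, C[2] = 7, C[3] = 6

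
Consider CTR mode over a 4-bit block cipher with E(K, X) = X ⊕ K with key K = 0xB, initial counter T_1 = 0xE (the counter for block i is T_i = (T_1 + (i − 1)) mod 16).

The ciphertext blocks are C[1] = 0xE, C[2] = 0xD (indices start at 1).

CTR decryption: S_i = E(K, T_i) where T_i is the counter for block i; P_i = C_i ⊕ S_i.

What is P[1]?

P[1] = 0xB

P[1]: T = 0xE, S = E(K, T) = 0x5; 0xE ⊕ 0x5 = 0xB.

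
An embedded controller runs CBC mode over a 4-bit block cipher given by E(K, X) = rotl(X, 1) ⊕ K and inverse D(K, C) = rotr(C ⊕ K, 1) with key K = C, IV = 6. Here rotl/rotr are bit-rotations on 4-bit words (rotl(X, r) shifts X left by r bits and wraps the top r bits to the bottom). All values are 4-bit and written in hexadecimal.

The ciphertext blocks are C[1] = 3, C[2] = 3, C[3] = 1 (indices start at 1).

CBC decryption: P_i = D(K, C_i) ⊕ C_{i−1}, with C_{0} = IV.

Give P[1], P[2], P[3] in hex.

P[1] = 9, P[2] = C, P[3] = D

P[1]: D(K, 3) = F; F ⊕ 6 = 9.
P[2]: D(K, 3) = F; F ⊕ 3 = C.
P[3]: D(K, 1) = E; E ⊕ 3 = D.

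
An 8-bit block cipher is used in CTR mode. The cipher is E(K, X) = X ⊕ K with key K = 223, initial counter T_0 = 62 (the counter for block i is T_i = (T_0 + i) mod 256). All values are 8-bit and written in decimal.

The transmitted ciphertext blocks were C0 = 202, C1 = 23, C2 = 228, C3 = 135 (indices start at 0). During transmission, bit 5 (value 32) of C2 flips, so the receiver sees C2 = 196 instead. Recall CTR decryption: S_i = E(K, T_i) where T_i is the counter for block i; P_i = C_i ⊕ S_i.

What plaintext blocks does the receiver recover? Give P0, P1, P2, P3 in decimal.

Only C2 changed, to 196. In CTR, a change in C_i flips the same bit in P_i only; the keystream is unaffected. Decrypting the received ciphertext:
P0: T = 62, S = E(K, T) = 225; 202 ⊕ 225 = 43.
P1: T = 63, S = E(K, T) = 224; 23 ⊕ 224 = 247.
P2: T = 64, S = E(K, T) = 159; 196 ⊕ 159 = 91.
P3: T = 65, S = E(K, T) = 158; 135 ⊕ 158 = 25.
Blocks that differ from the original plaintext: P2.

P0 = 43, P1 = 247, P2 = 91, P3 = 25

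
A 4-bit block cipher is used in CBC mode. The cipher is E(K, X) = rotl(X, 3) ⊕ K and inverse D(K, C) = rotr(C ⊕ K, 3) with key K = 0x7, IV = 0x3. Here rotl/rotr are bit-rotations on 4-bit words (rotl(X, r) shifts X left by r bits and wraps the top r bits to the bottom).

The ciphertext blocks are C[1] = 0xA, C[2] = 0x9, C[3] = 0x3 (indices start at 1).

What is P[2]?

P[2] = 0x7

CBC decryption: P_i = D(K, C_i) ⊕ C_{i−1}, with C_{0} = IV.
P[2]: D(K, 0x9) = 0xD; 0xD ⊕ 0xA = 0x7.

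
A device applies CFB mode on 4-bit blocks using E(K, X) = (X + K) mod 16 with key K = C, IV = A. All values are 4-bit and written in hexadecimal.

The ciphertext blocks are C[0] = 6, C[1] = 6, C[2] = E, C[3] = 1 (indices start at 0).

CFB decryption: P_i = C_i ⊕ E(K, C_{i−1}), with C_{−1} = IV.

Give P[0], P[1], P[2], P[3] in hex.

P[0]: E(K, A) = 6; 6 ⊕ 6 = 0.
P[1]: E(K, 6) = 2; 6 ⊕ 2 = 4.
P[2]: E(K, 6) = 2; E ⊕ 2 = C.
P[3]: E(K, E) = A; 1 ⊕ A = B.

P[0] = 0, P[1] = 4, P[2] = C, P[3] = B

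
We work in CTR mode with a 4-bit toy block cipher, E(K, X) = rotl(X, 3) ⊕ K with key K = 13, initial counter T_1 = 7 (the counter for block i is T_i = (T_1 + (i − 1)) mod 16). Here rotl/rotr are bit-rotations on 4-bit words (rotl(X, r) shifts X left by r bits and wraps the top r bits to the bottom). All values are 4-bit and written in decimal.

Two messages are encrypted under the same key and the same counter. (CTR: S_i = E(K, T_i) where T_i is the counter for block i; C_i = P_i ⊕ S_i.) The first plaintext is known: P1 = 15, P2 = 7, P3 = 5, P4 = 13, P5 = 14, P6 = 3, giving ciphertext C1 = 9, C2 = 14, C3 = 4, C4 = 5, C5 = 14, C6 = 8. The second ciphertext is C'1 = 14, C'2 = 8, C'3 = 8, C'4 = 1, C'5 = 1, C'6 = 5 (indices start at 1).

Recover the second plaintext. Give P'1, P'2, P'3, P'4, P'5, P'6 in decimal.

P'1 = 8, P'2 = 1, P'3 = 9, P'4 = 9, P'5 = 1, P'6 = 14

In CTR with a reused counter, both messages share the same keystream S_i, so C_i ⊕ C'_i = P_i ⊕ P'_i and thus P'_i = P_i ⊕ C_i ⊕ C'_i.
P'1: 15 ⊕ 9 ⊕ 14 = 8.
P'2: 7 ⊕ 14 ⊕ 8 = 1.
P'3: 5 ⊕ 4 ⊕ 8 = 9.
P'4: 13 ⊕ 5 ⊕ 1 = 9.
P'5: 14 ⊕ 14 ⊕ 1 = 1.
P'6: 3 ⊕ 8 ⊕ 5 = 14.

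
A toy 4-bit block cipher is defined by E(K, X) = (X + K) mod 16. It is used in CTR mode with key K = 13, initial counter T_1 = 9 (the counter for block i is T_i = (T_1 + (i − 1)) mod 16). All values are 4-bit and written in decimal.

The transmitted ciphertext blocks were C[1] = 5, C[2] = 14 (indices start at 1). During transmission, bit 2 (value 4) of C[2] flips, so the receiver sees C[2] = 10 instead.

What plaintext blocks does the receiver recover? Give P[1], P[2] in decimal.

CTR decryption: S_i = E(K, T_i) where T_i is the counter for block i; P_i = C_i ⊕ S_i.
Only C[2] changed, to 10. In CTR, a change in C_i flips the same bit in P_i only; the keystream is unaffected. Decrypting the received ciphertext:
P[1]: T = 9, S = E(K, T) = 6; 5 ⊕ 6 = 3.
P[2]: T = 10, S = E(K, T) = 7; 10 ⊕ 7 = 13.
Blocks that differ from the original plaintext: P[2].

P[1] = 3, P[2] = 13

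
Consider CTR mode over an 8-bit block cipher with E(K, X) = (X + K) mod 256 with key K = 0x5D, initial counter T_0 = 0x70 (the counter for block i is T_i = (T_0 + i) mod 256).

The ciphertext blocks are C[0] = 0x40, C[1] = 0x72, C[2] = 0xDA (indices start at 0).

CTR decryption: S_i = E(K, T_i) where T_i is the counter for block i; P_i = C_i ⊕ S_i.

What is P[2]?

P[2] = 0x15

P[2]: T = 0x72, S = E(K, T) = 0xCF; 0xDA ⊕ 0xCF = 0x15.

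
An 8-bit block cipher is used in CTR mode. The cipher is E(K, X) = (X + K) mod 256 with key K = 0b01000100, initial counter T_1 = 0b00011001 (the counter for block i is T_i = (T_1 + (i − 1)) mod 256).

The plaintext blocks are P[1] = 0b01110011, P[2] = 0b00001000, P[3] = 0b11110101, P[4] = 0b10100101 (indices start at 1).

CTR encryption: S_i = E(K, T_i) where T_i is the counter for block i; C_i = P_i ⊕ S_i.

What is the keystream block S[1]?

0b01011101

C[1]: T = 0b00011001, S = E(K, T) = 0b01011101; 0b01110011 ⊕ 0b01011101 = 0b00101110.
So S[1] = 0b01011101.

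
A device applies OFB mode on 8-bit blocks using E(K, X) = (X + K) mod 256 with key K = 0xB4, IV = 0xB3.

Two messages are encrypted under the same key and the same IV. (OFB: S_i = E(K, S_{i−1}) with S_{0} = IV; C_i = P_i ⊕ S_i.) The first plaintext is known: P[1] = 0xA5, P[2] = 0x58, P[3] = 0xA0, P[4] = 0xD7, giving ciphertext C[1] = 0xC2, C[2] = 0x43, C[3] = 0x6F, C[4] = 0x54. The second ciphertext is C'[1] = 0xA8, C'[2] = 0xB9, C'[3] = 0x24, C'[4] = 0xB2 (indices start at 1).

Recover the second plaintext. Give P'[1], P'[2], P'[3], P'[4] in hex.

P'[1] = 0xCF, P'[2] = 0xA2, P'[3] = 0xEB, P'[4] = 0x31

In OFB with a reused IV, both messages share the same keystream S_i, so C_i ⊕ C'_i = P_i ⊕ P'_i and thus P'_i = P_i ⊕ C_i ⊕ C'_i.
P'[1]: 0xA5 ⊕ 0xC2 ⊕ 0xA8 = 0xCF.
P'[2]: 0x58 ⊕ 0x43 ⊕ 0xB9 = 0xA2.
P'[3]: 0xA0 ⊕ 0x6F ⊕ 0x24 = 0xEB.
P'[4]: 0xD7 ⊕ 0x54 ⊕ 0xB2 = 0x31.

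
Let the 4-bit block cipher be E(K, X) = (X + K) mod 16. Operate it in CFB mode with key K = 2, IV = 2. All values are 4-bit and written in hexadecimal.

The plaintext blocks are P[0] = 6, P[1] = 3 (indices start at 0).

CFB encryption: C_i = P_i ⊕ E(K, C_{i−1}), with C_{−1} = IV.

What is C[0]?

C[0] = 2

C[0]: E(K, 2) = 4; 6 ⊕ 4 = 2.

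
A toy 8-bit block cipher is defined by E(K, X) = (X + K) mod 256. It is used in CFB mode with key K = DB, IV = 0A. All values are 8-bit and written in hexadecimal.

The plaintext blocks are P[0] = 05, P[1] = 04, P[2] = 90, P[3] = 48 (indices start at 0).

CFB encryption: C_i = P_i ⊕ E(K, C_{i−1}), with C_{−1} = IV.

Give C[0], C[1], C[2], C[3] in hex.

C[0] = E0, C[1] = BF, C[2] = 0A, C[3] = AD

C[0]: E(K, 0A) = E5; 05 ⊕ E5 = E0.
C[1]: E(K, E0) = BB; 04 ⊕ BB = BF.
C[2]: E(K, BF) = 9A; 90 ⊕ 9A = 0A.
C[3]: E(K, 0A) = E5; 48 ⊕ E5 = AD.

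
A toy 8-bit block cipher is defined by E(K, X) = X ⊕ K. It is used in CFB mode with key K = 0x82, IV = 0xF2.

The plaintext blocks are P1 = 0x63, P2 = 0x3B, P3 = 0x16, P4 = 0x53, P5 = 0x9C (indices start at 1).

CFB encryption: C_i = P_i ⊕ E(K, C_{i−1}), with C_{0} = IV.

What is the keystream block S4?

C1: E(K, 0xF2) = 0x70; 0x63 ⊕ 0x70 = 0x13.
C2: E(K, 0x13) = 0x91; 0x3B ⊕ 0x91 = 0xAA.
C3: E(K, 0xAA) = 0x28; 0x16 ⊕ 0x28 = 0x3E.
C4: E(K, 0x3E) = 0xBC; 0x53 ⊕ 0xBC = 0xEF.
So S4 = 0xBC.

0xBC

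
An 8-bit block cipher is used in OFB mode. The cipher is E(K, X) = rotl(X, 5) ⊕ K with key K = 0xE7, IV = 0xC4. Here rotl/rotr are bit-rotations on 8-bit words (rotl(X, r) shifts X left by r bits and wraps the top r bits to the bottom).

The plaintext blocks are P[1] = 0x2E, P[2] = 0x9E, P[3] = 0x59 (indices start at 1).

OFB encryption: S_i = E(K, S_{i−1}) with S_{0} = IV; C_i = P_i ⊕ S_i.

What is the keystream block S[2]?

C[1]: S = E(K, 0xC4) = 0x7F; 0x2E ⊕ 0x7F = 0x51.
C[2]: S = E(K, 0x7F) = 0x08; 0x9E ⊕ 0x08 = 0x96.
So S[2] = 0x08.

0x08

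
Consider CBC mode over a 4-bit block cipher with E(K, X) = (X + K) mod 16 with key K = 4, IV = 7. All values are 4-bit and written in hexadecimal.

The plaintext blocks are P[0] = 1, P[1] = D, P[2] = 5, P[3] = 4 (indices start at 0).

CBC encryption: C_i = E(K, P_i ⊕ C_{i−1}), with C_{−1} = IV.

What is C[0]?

C[0]: P[0] ⊕ 7 = 6; E(K, 6) = A.

C[0] = A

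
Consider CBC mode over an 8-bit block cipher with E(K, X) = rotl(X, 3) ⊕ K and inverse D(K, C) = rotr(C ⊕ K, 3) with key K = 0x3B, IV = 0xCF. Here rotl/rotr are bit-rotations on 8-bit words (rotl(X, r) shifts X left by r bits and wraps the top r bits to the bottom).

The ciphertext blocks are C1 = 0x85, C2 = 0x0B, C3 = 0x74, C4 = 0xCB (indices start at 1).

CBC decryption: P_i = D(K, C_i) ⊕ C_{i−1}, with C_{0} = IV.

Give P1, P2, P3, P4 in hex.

P1: D(K, 0x85) = 0xD7; 0xD7 ⊕ 0xCF = 0x18.
P2: D(K, 0x0B) = 0x06; 0x06 ⊕ 0x85 = 0x83.
P3: D(K, 0x74) = 0xE9; 0xE9 ⊕ 0x0B = 0xE2.
P4: D(K, 0xCB) = 0x1E; 0x1E ⊕ 0x74 = 0x6A.

P1 = 0x18, P2 = 0x83, P3 = 0xE2, P4 = 0x6A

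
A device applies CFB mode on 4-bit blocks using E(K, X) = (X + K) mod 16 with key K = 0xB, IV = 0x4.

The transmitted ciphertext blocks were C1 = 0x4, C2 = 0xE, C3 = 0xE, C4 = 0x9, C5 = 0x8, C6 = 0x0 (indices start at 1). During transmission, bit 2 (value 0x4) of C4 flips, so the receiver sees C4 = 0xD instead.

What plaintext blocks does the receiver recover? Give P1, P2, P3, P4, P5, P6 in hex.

P1 = 0xB, P2 = 0x1, P3 = 0x7, P4 = 0x4, P5 = 0x0, P6 = 0x3

CFB decryption: P_i = C_i ⊕ E(K, C_{i−1}), with C_{0} = IV.
Only C4 changed, to 0xD. In CFB, a change in C_i flips the same bit in P_i and garbles P_{i+1}. Decrypting the received ciphertext:
P1: E(K, 0x4) = 0xF; 0x4 ⊕ 0xF = 0xB.
P2: E(K, 0x4) = 0xF; 0xE ⊕ 0xF = 0x1.
P3: E(K, 0xE) = 0x9; 0xE ⊕ 0x9 = 0x7.
P4: E(K, 0xE) = 0x9; 0xD ⊕ 0x9 = 0x4.
P5: E(K, 0xD) = 0x8; 0x8 ⊕ 0x8 = 0x0.
P6: E(K, 0x8) = 0x3; 0x0 ⊕ 0x3 = 0x3.
Blocks that differ from the original plaintext: P4, P5.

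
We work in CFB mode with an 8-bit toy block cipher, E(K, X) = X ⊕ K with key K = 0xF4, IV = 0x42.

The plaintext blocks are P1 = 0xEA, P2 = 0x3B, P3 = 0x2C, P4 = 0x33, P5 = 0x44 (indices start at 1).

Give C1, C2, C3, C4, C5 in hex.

C1 = 0x5C, C2 = 0x93, C3 = 0x4B, C4 = 0x8C, C5 = 0x3C

CFB encryption: C_i = P_i ⊕ E(K, C_{i−1}), with C_{0} = IV.
C1: E(K, 0x42) = 0xB6; 0xEA ⊕ 0xB6 = 0x5C.
C2: E(K, 0x5C) = 0xA8; 0x3B ⊕ 0xA8 = 0x93.
C3: E(K, 0x93) = 0x67; 0x2C ⊕ 0x67 = 0x4B.
C4: E(K, 0x4B) = 0xBF; 0x33 ⊕ 0xBF = 0x8C.
C5: E(K, 0x8C) = 0x78; 0x44 ⊕ 0x78 = 0x3C.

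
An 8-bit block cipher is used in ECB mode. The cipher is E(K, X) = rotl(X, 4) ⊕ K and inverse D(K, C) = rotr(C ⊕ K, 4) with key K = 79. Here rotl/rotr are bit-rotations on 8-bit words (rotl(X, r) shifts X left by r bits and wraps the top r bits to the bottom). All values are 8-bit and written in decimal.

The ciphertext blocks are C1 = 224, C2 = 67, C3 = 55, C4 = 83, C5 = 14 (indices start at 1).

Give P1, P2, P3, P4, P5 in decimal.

P1 = 250, P2 = 192, P3 = 135, P4 = 193, P5 = 20

ECB decryption: P_i = D(K, C_i).
P1: D(K, 224) = 250.
P2: D(K, 67) = 192.
P3: D(K, 55) = 135.
P4: D(K, 83) = 193.
P5: D(K, 14) = 20.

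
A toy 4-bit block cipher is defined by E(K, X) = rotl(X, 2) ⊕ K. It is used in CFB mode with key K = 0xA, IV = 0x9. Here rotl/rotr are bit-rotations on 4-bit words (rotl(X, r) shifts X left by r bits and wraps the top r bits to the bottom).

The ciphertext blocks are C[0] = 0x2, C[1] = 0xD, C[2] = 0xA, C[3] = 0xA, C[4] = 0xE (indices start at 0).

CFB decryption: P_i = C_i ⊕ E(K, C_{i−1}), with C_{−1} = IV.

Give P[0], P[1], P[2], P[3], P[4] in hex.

P[0] = 0xE, P[1] = 0xF, P[2] = 0x7, P[3] = 0xA, P[4] = 0xE

P[0]: E(K, 0x9) = 0xC; 0x2 ⊕ 0xC = 0xE.
P[1]: E(K, 0x2) = 0x2; 0xD ⊕ 0x2 = 0xF.
P[2]: E(K, 0xD) = 0xD; 0xA ⊕ 0xD = 0x7.
P[3]: E(K, 0xA) = 0x0; 0xA ⊕ 0x0 = 0xA.
P[4]: E(K, 0xA) = 0x0; 0xE ⊕ 0x0 = 0xE.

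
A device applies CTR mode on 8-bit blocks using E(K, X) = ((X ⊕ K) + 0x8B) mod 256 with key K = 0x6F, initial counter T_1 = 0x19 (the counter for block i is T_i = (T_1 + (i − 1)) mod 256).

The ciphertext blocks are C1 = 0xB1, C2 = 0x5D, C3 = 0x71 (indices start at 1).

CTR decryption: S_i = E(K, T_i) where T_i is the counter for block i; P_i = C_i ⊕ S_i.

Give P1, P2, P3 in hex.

P1 = 0xB0, P2 = 0x5D, P3 = 0x8E

P1: T = 0x19, S = E(K, T) = 0x01; 0xB1 ⊕ 0x01 = 0xB0.
P2: T = 0x1A, S = E(K, T) = 0x00; 0x5D ⊕ 0x00 = 0x5D.
P3: T = 0x1B, S = E(K, T) = 0xFF; 0x71 ⊕ 0xFF = 0x8E.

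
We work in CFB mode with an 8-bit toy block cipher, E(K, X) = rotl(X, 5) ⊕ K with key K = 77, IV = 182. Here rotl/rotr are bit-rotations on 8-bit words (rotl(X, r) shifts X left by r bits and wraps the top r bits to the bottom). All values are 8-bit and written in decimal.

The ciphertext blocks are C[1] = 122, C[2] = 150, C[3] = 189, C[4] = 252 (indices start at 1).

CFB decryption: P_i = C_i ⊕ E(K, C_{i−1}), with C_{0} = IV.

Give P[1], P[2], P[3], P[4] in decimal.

P[1]: E(K, 182) = 155; 122 ⊕ 155 = 225.
P[2]: E(K, 122) = 2; 150 ⊕ 2 = 148.
P[3]: E(K, 150) = 159; 189 ⊕ 159 = 34.
P[4]: E(K, 189) = 250; 252 ⊕ 250 = 6.

P[1] = 225, P[2] = 148, P[3] = 34, P[4] = 6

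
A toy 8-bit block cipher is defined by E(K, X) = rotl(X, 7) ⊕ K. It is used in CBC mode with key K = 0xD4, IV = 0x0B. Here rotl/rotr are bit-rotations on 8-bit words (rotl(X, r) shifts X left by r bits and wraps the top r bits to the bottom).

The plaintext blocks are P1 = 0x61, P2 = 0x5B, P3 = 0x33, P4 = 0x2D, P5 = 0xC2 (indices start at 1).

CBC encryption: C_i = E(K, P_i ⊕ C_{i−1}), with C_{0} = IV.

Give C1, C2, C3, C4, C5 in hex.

C1 = 0xE1, C2 = 0x89, C3 = 0x89, C4 = 0x86, C5 = 0xF6

C1: P1 ⊕ 0x0B = 0x6A; E(K, 0x6A) = 0xE1.
C2: P2 ⊕ 0xE1 = 0xBA; E(K, 0xBA) = 0x89.
C3: P3 ⊕ 0x89 = 0xBA; E(K, 0xBA) = 0x89.
C4: P4 ⊕ 0x89 = 0xA4; E(K, 0xA4) = 0x86.
C5: P5 ⊕ 0x86 = 0x44; E(K, 0x44) = 0xF6.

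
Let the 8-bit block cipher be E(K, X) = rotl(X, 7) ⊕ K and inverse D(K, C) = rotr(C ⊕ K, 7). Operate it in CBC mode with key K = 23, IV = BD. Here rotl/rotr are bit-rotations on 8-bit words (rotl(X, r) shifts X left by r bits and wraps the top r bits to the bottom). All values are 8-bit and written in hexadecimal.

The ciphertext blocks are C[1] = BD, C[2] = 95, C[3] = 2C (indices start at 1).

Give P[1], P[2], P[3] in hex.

CBC decryption: P_i = D(K, C_i) ⊕ C_{i−1}, with C_{0} = IV.
P[1]: D(K, BD) = 3D; 3D ⊕ BD = 80.
P[2]: D(K, 95) = 6D; 6D ⊕ BD = D0.
P[3]: D(K, 2C) = 1E; 1E ⊕ 95 = 8B.

P[1] = 80, P[2] = D0, P[3] = 8B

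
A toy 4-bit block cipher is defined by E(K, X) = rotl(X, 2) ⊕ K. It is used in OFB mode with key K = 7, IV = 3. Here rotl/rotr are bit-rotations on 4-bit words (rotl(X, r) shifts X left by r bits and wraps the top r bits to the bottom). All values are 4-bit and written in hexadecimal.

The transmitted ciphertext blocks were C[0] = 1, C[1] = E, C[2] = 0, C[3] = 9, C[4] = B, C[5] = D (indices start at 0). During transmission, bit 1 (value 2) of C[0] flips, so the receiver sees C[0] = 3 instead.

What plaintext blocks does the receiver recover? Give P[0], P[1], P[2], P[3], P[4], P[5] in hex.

P[0] = 8, P[1] = 7, P[2] = 1, P[3] = A, P[4] = 0, P[5] = 4

OFB decryption: S_i = E(K, S_{i−1}) with S_{−1} = IV; P_i = C_i ⊕ S_i.
Only C[0] changed, to 3. In OFB, a change in C_i flips the same bit in P_i only; the keystream is unaffected. Decrypting the received ciphertext:
P[0]: S = E(K, 3) = B; 3 ⊕ B = 8.
P[1]: S = E(K, B) = 9; E ⊕ 9 = 7.
P[2]: S = E(K, 9) = 1; 0 ⊕ 1 = 1.
P[3]: S = E(K, 1) = 3; 9 ⊕ 3 = A.
P[4]: S = E(K, 3) = B; B ⊕ B = 0.
P[5]: S = E(K, B) = 9; D ⊕ 9 = 4.
Blocks that differ from the original plaintext: P[0].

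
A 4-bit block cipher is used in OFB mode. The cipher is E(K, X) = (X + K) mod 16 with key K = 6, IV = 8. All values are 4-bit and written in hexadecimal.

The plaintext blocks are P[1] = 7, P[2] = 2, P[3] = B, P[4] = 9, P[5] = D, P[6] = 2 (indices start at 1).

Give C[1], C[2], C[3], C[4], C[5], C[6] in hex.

OFB encryption: S_i = E(K, S_{i−1}) with S_{0} = IV; C_i = P_i ⊕ S_i.
C[1]: S = E(K, 8) = E; 7 ⊕ E = 9.
C[2]: S = E(K, E) = 4; 2 ⊕ 4 = 6.
C[3]: S = E(K, 4) = A; B ⊕ A = 1.
C[4]: S = E(K, A) = 0; 9 ⊕ 0 = 9.
C[5]: S = E(K, 0) = 6; D ⊕ 6 = B.
C[6]: S = E(K, 6) = C; 2 ⊕ C = E.

C[1] = 9, C[2] = 6, C[3] = 1, C[4] = 9, C[5] = B, C[6] = E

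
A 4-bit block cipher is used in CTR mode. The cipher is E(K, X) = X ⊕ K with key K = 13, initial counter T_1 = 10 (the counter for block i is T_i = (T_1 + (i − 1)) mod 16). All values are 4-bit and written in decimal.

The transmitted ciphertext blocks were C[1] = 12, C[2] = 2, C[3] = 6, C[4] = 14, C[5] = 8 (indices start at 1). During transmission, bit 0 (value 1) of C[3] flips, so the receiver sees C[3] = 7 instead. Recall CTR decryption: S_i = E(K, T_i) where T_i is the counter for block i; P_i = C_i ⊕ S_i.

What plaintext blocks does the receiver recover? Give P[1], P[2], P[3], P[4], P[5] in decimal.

P[1] = 11, P[2] = 4, P[3] = 6, P[4] = 14, P[5] = 11

Only C[3] changed, to 7. In CTR, a change in C_i flips the same bit in P_i only; the keystream is unaffected. Decrypting the received ciphertext:
P[1]: T = 10, S = E(K, T) = 7; 12 ⊕ 7 = 11.
P[2]: T = 11, S = E(K, T) = 6; 2 ⊕ 6 = 4.
P[3]: T = 12, S = E(K, T) = 1; 7 ⊕ 1 = 6.
P[4]: T = 13, S = E(K, T) = 0; 14 ⊕ 0 = 14.
P[5]: T = 14, S = E(K, T) = 3; 8 ⊕ 3 = 11.
Blocks that differ from the original plaintext: P[3].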